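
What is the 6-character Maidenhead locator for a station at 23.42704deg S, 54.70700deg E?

Shift to the Maidenhead origin (180°W, 90°S): lon 234.7070, lat 66.5730.
Field: lon ⌊234.7070/20⌋ = 11 → L; lat ⌊66.5730/10⌋ = 6 → G.
Square: lon ⌊14.7070/2⌋ = 7; lat ⌊6.5730/1⌋ = 6.
Subsquare: lon ⌊0.7070/0.0833333⌋ = 8 → i; lat ⌊0.5730/0.0416667⌋ = 13 → n.

LG76in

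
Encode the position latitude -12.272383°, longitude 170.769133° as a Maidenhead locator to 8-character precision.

Offset from 180°W / 90°S: lon 350.76913°, lat 77.72762°.
Field: lon ⌊350.76913/20⌋ = 17 → R; lat ⌊77.72762/10⌋ = 7 → H.
Square: lon ⌊10.76913/2⌋ = 5; lat ⌊7.72762/1⌋ = 7.
Subsquare: lon ⌊0.76913/0.0833333⌋ = 9 → j; lat ⌊0.72762/0.0416667⌋ = 17 → r.
Extended square: lon ⌊0.01913/0.00833333⌋ = 2; lat ⌊0.01928/0.00416667⌋ = 4.

RH57jr24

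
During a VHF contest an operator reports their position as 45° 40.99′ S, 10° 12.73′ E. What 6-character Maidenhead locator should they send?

Shift to the Maidenhead origin (180°W, 90°S): lon 190.2122, lat 44.3168.
Field: 190.2122/20 → 9 → J, 44.3168/10 → 4 → E; chars JE.
Square: 10.2122/2 → 5, 4.3168/1 → 4; chars 54.
Subsquare: 0.2122/0.0833333 → 2 → c, 0.3168/0.0416667 → 7 → h; chars ch.

JE54ch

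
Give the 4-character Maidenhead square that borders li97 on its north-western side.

LI88

Longitude square 9; −1 → 8.
Latitude square 7; +1 → 8.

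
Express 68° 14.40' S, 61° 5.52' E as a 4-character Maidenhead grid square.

MC01

Shift to the Maidenhead origin (180°W, 90°S): lon 241.09, lat 21.76.
Field: lon ⌊241.09/20⌋ = 12 → M; lat ⌊21.76/10⌋ = 2 → C.
Square: lon ⌊1.09/2⌋ = 0; lat ⌊1.76/1⌋ = 1.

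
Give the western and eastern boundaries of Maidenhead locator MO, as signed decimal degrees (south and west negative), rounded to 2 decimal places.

60.00, 80.00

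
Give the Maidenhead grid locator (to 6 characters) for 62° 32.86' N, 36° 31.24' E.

Shift to the Maidenhead origin (180°W, 90°S): lon 216.5207, lat 152.5477.
Field: 216.5207/20 → 10 → K, 152.5477/10 → 15 → P; chars KP.
Square: 16.5207/2 → 8, 2.5477/1 → 2; chars 82.
Subsquare: 0.5207/0.0833333 → 6 → g, 0.5477/0.0416667 → 13 → n; chars gn.

KP82gn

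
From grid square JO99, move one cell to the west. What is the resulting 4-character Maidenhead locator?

JO89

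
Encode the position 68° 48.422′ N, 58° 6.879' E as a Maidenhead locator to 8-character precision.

Add 180° to longitude and 90° to latitude: 238.11465, 158.80703.
Field: 238.11465/20 → 11 → L, 158.80703/10 → 15 → P; chars LP.
Square: 18.11465/2 → 9, 8.80703/1 → 8; chars 98.
Subsquare: 0.11465/0.0833333 → 1 → b, 0.80703/0.0416667 → 19 → t; chars bt.
Extended square: 0.03132/0.00833333 → 3, 0.01537/0.00416667 → 3; chars 33.

LP98bt33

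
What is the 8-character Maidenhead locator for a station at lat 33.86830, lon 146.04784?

QM33au58

Shift to the Maidenhead origin (180°W, 90°S): lon 326.04784, lat 123.86830.
Field: 326.04784/20 → 16 → Q, 123.86830/10 → 12 → M; chars QM.
Square: 6.04784/2 → 3, 3.86830/1 → 3; chars 33.
Subsquare: 0.04784/0.0833333 → 0 → a, 0.86830/0.0416667 → 20 → u; chars au.
Extended square: 0.04784/0.00833333 → 5, 0.03497/0.00416667 → 8; chars 58.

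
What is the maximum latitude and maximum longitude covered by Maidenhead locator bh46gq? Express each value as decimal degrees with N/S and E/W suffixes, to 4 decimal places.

13.2917° S, 151.4167° W

Field B=1, H=7: +1·20° lon, +7·10° lat → SW at lon -160°, lat -20°.
Square 4, 6: +4·2° lon, +6·1° lat → SW at lon -152°, lat -14°.
Subsquare g=6, q=16: +6·0.0833333° lon, +16·0.0416667° lat → SW at lon -151.5°, lat -13.3333°.
Cell spans 0.0833333° lon × 0.0416667° lat. NE corner is SW corner plus one full cell.
latitude 13.2917° S, longitude 151.4167° W.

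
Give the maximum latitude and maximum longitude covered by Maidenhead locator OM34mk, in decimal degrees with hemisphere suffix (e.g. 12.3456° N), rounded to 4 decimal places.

34.4583° N, 107.0833° E

Field O=14, M=12: +14·20° lon, +12·10° lat → SW at lon 100°, lat 30°.
Square 3, 4: +3·2° lon, +4·1° lat → SW at lon 106°, lat 34°.
Subsquare m=12, k=10: +12·0.0833333° lon, +10·0.0416667° lat → SW at lon 107°, lat 34.4167°.
Cell spans 0.0833333° lon × 0.0416667° lat. NE corner is SW corner plus one full cell.
latitude 34.4583° N, longitude 107.0833° E.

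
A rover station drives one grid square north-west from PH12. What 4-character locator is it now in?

PH03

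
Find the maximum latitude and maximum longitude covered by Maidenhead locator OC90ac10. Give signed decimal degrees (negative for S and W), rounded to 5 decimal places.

-69.91250, 118.01667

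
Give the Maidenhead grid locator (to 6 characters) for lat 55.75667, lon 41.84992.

LO05ws

Add 180° to longitude and 90° to latitude: 221.8499, 145.7567.
Field: 221.8499/20 → 11 → L, 145.7567/10 → 14 → O; chars LO.
Square: 1.8499/2 → 0, 5.7567/1 → 5; chars 05.
Subsquare: 1.8499/0.0833333 → 22 → w, 0.7567/0.0416667 → 18 → s; chars ws.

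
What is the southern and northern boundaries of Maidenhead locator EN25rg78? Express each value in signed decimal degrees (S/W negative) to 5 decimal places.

Field E=4, N=13: +4·20° lon, +13·10° lat → SW at lon -100°, lat 40°.
Square 2, 5: +2·2° lon, +5·1° lat → SW at lon -96°, lat 45°.
Subsquare r=17, g=6: +17·0.0833333° lon, +6·0.0416667° lat → SW at lon -94.5833°, lat 45.25°.
Extended square 7, 8: +7·0.00833333° lon, +8·0.00416667° lat → SW at lon -94.525°, lat 45.2833°.
Cell spans 0.00833333° lon × 0.00416667° lat.
south 45.28333, north 45.28750.

45.28333, 45.28750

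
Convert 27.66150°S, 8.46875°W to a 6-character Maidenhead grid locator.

Shift to the Maidenhead origin (180°W, 90°S): lon 171.5312, lat 62.3385.
Field (20°×10°, letters A–R): 171.5312/20 → 8 → I, 62.3385/10 → 6 → G; chars IG.
Square (2°×1°, digits 0–9): 11.5312/2 → 5, 2.3385/1 → 2; chars 52.
Subsquare (5′×2.5′, letters a–x): 1.5312/0.0833333 → 18 → s, 0.3385/0.0416667 → 8 → i; chars si.

IG52si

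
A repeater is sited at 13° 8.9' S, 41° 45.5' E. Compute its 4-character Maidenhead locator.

LH06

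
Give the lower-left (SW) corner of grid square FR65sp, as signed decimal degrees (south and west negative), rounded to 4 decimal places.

85.6250, -66.5000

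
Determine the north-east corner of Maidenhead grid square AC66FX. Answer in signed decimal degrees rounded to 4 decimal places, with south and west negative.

Field A=0, C=2: +0·20° lon, +2·10° lat → SW at lon -180°, lat -70°.
Square 6, 6: +6·2° lon, +6·1° lat → SW at lon -168°, lat -64°.
Subsquare f=5, x=23: +5·0.0833333° lon, +23·0.0416667° lat → SW at lon -167.583°, lat -63.0417°.
Cell spans 0.0833333° lon × 0.0416667° lat. NE corner is SW corner plus one full cell.
latitude -63.0000, longitude -167.5000.

-63.0000, -167.5000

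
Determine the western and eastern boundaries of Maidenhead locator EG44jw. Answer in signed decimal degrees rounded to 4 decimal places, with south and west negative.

Field E=4, G=6: +4·20° lon, +6·10° lat → SW at lon -100°, lat -30°.
Square 4, 4: +4·2° lon, +4·1° lat → SW at lon -92°, lat -26°.
Subsquare j=9, w=22: +9·0.0833333° lon, +22·0.0416667° lat → SW at lon -91.25°, lat -25.0833°.
Cell spans 0.0833333° lon × 0.0416667° lat.
west -91.2500, east -91.1667.

-91.2500, -91.1667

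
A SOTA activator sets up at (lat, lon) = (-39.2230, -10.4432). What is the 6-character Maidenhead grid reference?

IF40ss

Add 180° to longitude and 90° to latitude: 169.5568, 50.7770.
Field (20°×10°, letters A–R): lon ⌊169.5568/20⌋ = 8 → I; lat ⌊50.7770/10⌋ = 5 → F.
Square (2°×1°, digits 0–9): lon ⌊9.5568/2⌋ = 4; lat ⌊0.7770/1⌋ = 0.
Subsquare (5′×2.5′, letters a–x): lon ⌊1.5568/0.0833333⌋ = 18 → s; lat ⌊0.7770/0.0416667⌋ = 18 → s.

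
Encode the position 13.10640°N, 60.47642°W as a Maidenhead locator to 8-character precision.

FK93sc25

Add 180° to longitude and 90° to latitude: 119.52358, 103.10640.
Field: 119.52358/20 → 5 → F, 103.10640/10 → 10 → K; chars FK.
Square: 19.52358/2 → 9, 3.10640/1 → 3; chars 93.
Subsquare: 1.52358/0.0833333 → 18 → s, 0.10640/0.0416667 → 2 → c; chars sc.
Extended square: 0.02358/0.00833333 → 2, 0.02307/0.00416667 → 5; chars 25.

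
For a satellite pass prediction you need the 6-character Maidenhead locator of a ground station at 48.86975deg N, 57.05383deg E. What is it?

LN88mu

Offset from 180°W / 90°S: lon 237.0538°, lat 138.8698°.
Field: lon ⌊237.0538/20⌋ = 11 → L; lat ⌊138.8698/10⌋ = 13 → N.
Square: lon ⌊17.0538/2⌋ = 8; lat ⌊8.8698/1⌋ = 8.
Subsquare: lon ⌊1.0538/0.0833333⌋ = 12 → m; lat ⌊0.8698/0.0416667⌋ = 20 → u.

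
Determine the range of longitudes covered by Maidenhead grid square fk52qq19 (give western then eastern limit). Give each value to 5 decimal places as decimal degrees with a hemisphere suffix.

68.65833° W, 68.65000° W

Field F=5, K=10: +5·20° lon, +10·10° lat → SW at lon -80°, lat 10°.
Square 5, 2: +5·2° lon, +2·1° lat → SW at lon -70°, lat 12°.
Subsquare q=16, q=16: +16·0.0833333° lon, +16·0.0416667° lat → SW at lon -68.6667°, lat 12.6667°.
Extended square 1, 9: +1·0.00833333° lon, +9·0.00416667° lat → SW at lon -68.6583°, lat 12.7042°.
Cell spans 0.00833333° lon × 0.00416667° lat.
west 68.65833° W, east 68.65000° W.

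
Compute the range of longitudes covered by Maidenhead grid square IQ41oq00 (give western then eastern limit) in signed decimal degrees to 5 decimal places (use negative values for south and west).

Field I=8, Q=16: +8·20° lon, +16·10° lat → SW at lon -20°, lat 70°.
Square 4, 1: +4·2° lon, +1·1° lat → SW at lon -12°, lat 71°.
Subsquare o=14, q=16: +14·0.0833333° lon, +16·0.0416667° lat → SW at lon -10.8333°, lat 71.6667°.
Extended square 0, 0: +0·0.00833333° lon, +0·0.00416667° lat → SW at lon -10.8333°, lat 71.6667°.
Cell spans 0.00833333° lon × 0.00416667° lat.
west -10.83333, east -10.82500.

-10.83333, -10.82500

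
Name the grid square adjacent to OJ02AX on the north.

OJ03aa

Latitude subsquare x = 23; +1 → 24, wraps to 0 = a, carry into square.
Latitude square 2; +1 → 3.
The longitude characters are unchanged.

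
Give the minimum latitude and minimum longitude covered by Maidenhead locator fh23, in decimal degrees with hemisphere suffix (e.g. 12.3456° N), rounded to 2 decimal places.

17.00° S, 76.00° W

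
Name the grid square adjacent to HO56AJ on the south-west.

Longitude subsquare a = 0; −1 → -1, wraps to 23 = x, carry into square.
Longitude square 5; −1 → 4.
Latitude subsquare j = 9; −1 → 8 = i.

HO46xi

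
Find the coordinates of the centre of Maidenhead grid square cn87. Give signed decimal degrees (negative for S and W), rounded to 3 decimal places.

47.500, -123.000

Field C=2, N=13: +2·20° lon, +13·10° lat → SW at lon -140°, lat 40°.
Square 8, 7: +8·2° lon, +7·1° lat → SW at lon -124°, lat 47°.
Cell spans 2° lon × 1° lat. Centre is SW corner plus half of each.
latitude 47.500, longitude -123.000.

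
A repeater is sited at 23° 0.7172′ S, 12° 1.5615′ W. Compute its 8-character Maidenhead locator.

Offset from 180°W / 90°S: lon 167.97397°, lat 66.98805°.
Field (20°×10°, letters A–R): lon ⌊167.97397/20⌋ = 8 → I; lat ⌊66.98805/10⌋ = 6 → G.
Square (2°×1°, digits 0–9): lon ⌊7.97397/2⌋ = 3; lat ⌊6.98805/1⌋ = 6.
Subsquare (5′×2.5′, letters a–x): lon ⌊1.97397/0.0833333⌋ = 23 → x; lat ⌊0.98805/0.0416667⌋ = 23 → x.
Extended square (30″×15″, digits 0–9): lon ⌊0.05731/0.00833333⌋ = 6; lat ⌊0.02971/0.00416667⌋ = 7.

IG36xx67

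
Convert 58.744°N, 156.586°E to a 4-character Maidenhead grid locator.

QO88

Offset from 180°W / 90°S: lon 336.59°, lat 148.74°.
Field (20°×10°, letters A–R): lon ⌊336.59/20⌋ = 16 → Q; lat ⌊148.74/10⌋ = 14 → O.
Square (2°×1°, digits 0–9): lon ⌊16.59/2⌋ = 8; lat ⌊8.74/1⌋ = 8.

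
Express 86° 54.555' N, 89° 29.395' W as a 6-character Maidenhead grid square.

ER56gv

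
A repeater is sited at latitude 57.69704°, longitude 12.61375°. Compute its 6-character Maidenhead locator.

Add 180° to longitude and 90° to latitude: 192.6138, 147.6970.
Field: 192.6138/20 → 9 → J, 147.6970/10 → 14 → O; chars JO.
Square: 12.6138/2 → 6, 7.6970/1 → 7; chars 67.
Subsquare: 0.6138/0.0833333 → 7 → h, 0.6970/0.0416667 → 16 → q; chars hq.

JO67hq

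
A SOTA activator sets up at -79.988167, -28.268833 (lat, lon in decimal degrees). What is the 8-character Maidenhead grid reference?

Add 180° to longitude and 90° to latitude: 151.73117, 10.01183.
Field: 151.73117/20 → 7 → H, 10.01183/10 → 1 → B; chars HB.
Square: 11.73117/2 → 5, 0.01183/1 → 0; chars 50.
Subsquare: 1.73117/0.0833333 → 20 → u, 0.01183/0.0416667 → 0 → a; chars ua.
Extended square: 0.06450/0.00833333 → 7, 0.01183/0.00416667 → 2; chars 72.

HB50ua72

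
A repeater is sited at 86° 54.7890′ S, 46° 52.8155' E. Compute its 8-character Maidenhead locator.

LA33kc50

Add 180° to longitude and 90° to latitude: 226.88026, 3.08685.
Field: lon ⌊226.88026/20⌋ = 11 → L; lat ⌊3.08685/10⌋ = 0 → A.
Square: lon ⌊6.88026/2⌋ = 3; lat ⌊3.08685/1⌋ = 3.
Subsquare: lon ⌊0.88026/0.0833333⌋ = 10 → k; lat ⌊0.08685/0.0416667⌋ = 2 → c.
Extended square: lon ⌊0.04692/0.00833333⌋ = 5; lat ⌊0.00352/0.00416667⌋ = 0.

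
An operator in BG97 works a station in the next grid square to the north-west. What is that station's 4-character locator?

BG88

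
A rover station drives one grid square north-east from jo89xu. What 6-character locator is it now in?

Longitude subsquare x = 23; +1 → 24, wraps to 0 = a, carry into square.
Longitude square 8; +1 → 9.
Latitude subsquare u = 20; +1 → 21 = v.

JO99av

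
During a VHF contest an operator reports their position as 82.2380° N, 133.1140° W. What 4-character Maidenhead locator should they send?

CR32

Add 180° to longitude and 90° to latitude: 46.89, 172.24.
Field: 46.89/20 → 2 → C, 172.24/10 → 17 → R; chars CR.
Square: 6.89/2 → 3, 2.24/1 → 2; chars 32.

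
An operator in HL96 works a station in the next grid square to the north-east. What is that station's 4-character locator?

IL07

Longitude square 9; +1 → 10, wraps to 0, carry into field.
Longitude field H = 7; +1 → 8 = I.
Latitude square 6; +1 → 7.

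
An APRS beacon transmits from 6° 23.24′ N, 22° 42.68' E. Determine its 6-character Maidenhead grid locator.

KJ16ij

Add 180° to longitude and 90° to latitude: 202.7113, 96.3873.
Field: lon ⌊202.7113/20⌋ = 10 → K; lat ⌊96.3873/10⌋ = 9 → J.
Square: lon ⌊2.7113/2⌋ = 1; lat ⌊6.3873/1⌋ = 6.
Subsquare: lon ⌊0.7113/0.0833333⌋ = 8 → i; lat ⌊0.3873/0.0416667⌋ = 9 → j.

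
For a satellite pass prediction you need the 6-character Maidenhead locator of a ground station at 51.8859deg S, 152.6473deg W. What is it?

BD38qc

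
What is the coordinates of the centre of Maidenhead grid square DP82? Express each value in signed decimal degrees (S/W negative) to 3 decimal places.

Field D=3, P=15: +3·20° lon, +15·10° lat → SW at lon -120°, lat 60°.
Square 8, 2: +8·2° lon, +2·1° lat → SW at lon -104°, lat 62°.
Cell spans 2° lon × 1° lat. Centre is SW corner plus half of each.
latitude 62.500, longitude -103.000.

62.500, -103.000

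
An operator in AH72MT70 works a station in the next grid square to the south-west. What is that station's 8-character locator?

Longitude extended square 7; −1 → 6.
Latitude extended square 0; −1 → -1, wraps to 9, carry into subsquare.
Latitude subsquare t = 19; −1 → 18 = s.

AH72ms69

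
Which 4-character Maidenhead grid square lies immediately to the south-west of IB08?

Longitude square 0; −1 → -1, wraps to 9, carry into field.
Longitude field I = 8; −1 → 7 = H.
Latitude square 8; −1 → 7.

HB97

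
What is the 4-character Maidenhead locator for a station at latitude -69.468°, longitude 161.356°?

Add 180° to longitude and 90° to latitude: 341.36, 20.53.
Field (20°×10°, letters A–R): 341.36/20 → 17 → R, 20.53/10 → 2 → C; chars RC.
Square (2°×1°, digits 0–9): 1.36/2 → 0, 0.53/1 → 0; chars 00.

RC00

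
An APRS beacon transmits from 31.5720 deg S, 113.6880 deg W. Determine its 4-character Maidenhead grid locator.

Offset from 180°W / 90°S: lon 66.31°, lat 58.43°.
Field: lon ⌊66.31/20⌋ = 3 → D; lat ⌊58.43/10⌋ = 5 → F.
Square: lon ⌊6.31/2⌋ = 3; lat ⌊8.43/1⌋ = 8.

DF38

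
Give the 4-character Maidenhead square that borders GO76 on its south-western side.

Longitude square 7; −1 → 6.
Latitude square 6; −1 → 5.

GO65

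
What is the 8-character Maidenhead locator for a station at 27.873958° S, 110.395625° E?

OG52ed70

Add 180° to longitude and 90° to latitude: 290.39562, 62.12604.
Field: lon ⌊290.39562/20⌋ = 14 → O; lat ⌊62.12604/10⌋ = 6 → G.
Square: lon ⌊10.39562/2⌋ = 5; lat ⌊2.12604/1⌋ = 2.
Subsquare: lon ⌊0.39562/0.0833333⌋ = 4 → e; lat ⌊0.12604/0.0416667⌋ = 3 → d.
Extended square: lon ⌊0.06229/0.00833333⌋ = 7; lat ⌊0.00104/0.00416667⌋ = 0.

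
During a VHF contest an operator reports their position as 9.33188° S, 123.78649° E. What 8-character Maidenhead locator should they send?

PI10vq40

Offset from 180°W / 90°S: lon 303.78649°, lat 80.66812°.
Field: lon ⌊303.78649/20⌋ = 15 → P; lat ⌊80.66812/10⌋ = 8 → I.
Square: lon ⌊3.78649/2⌋ = 1; lat ⌊0.66812/1⌋ = 0.
Subsquare: lon ⌊1.78649/0.0833333⌋ = 21 → v; lat ⌊0.66812/0.0416667⌋ = 16 → q.
Extended square: lon ⌊0.03649/0.00833333⌋ = 4; lat ⌊0.00145/0.00416667⌋ = 0.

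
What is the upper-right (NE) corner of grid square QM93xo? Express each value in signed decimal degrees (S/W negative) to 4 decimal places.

Field Q=16, M=12: +16·20° lon, +12·10° lat → SW at lon 140°, lat 30°.
Square 9, 3: +9·2° lon, +3·1° lat → SW at lon 158°, lat 33°.
Subsquare x=23, o=14: +23·0.0833333° lon, +14·0.0416667° lat → SW at lon 159.917°, lat 33.5833°.
Cell spans 0.0833333° lon × 0.0416667° lat. NE corner is SW corner plus one full cell.
latitude 33.6250, longitude 160.0000.

33.6250, 160.0000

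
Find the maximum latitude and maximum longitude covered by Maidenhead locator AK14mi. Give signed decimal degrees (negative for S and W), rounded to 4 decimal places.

14.3750, -176.9167

Field A=0, K=10: +0·20° lon, +10·10° lat → SW at lon -180°, lat 10°.
Square 1, 4: +1·2° lon, +4·1° lat → SW at lon -178°, lat 14°.
Subsquare m=12, i=8: +12·0.0833333° lon, +8·0.0416667° lat → SW at lon -177°, lat 14.3333°.
Cell spans 0.0833333° lon × 0.0416667° lat. NE corner is SW corner plus one full cell.
latitude 14.3750, longitude -176.9167.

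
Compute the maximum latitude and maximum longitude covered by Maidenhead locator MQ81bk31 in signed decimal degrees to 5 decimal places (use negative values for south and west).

71.42500, 76.11667

Field M=12, Q=16: +12·20° lon, +16·10° lat → SW at lon 60°, lat 70°.
Square 8, 1: +8·2° lon, +1·1° lat → SW at lon 76°, lat 71°.
Subsquare b=1, k=10: +1·0.0833333° lon, +10·0.0416667° lat → SW at lon 76.0833°, lat 71.4167°.
Extended square 3, 1: +3·0.00833333° lon, +1·0.00416667° lat → SW at lon 76.1083°, lat 71.4208°.
Cell spans 0.00833333° lon × 0.00416667° lat. NE corner is SW corner plus one full cell.
latitude 71.42500, longitude 76.11667.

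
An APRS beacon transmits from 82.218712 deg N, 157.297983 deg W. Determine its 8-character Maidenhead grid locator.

Offset from 180°W / 90°S: lon 22.70202°, lat 172.21871°.
Field (20°×10°, letters A–R): 22.70202/20 → 1 → B, 172.21871/10 → 17 → R; chars BR.
Square (2°×1°, digits 0–9): 2.70202/2 → 1, 2.21871/1 → 2; chars 12.
Subsquare (5′×2.5′, letters a–x): 0.70202/0.0833333 → 8 → i, 0.21871/0.0416667 → 5 → f; chars if.
Extended square (30″×15″, digits 0–9): 0.03535/0.00833333 → 4, 0.01038/0.00416667 → 2; chars 42.

BR12if42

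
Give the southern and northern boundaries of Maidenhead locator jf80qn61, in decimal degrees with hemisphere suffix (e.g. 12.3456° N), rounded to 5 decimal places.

39.45417° S, 39.45000° S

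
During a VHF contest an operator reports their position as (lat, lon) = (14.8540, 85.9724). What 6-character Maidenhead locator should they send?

NK24xu

Shift to the Maidenhead origin (180°W, 90°S): lon 265.9724, lat 104.8540.
Field: 265.9724/20 → 13 → N, 104.8540/10 → 10 → K; chars NK.
Square: 5.9724/2 → 2, 4.8540/1 → 4; chars 24.
Subsquare: 1.9724/0.0833333 → 23 → x, 0.8540/0.0416667 → 20 → u; chars xu.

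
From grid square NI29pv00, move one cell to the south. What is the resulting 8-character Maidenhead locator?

Latitude extended square 0; −1 → -1, wraps to 9, carry into subsquare.
Latitude subsquare v = 21; −1 → 20 = u.
The longitude characters are unchanged.

NI29pu09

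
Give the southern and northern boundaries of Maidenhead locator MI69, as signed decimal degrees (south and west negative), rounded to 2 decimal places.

-1.00, 0.00

Field M=12, I=8: +12·20° lon, +8·10° lat → SW at lon 60°, lat -10°.
Square 6, 9: +6·2° lon, +9·1° lat → SW at lon 72°, lat -1°.
Cell spans 2° lon × 1° lat.
south -1.00, north 0.00.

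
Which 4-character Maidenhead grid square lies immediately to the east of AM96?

BM06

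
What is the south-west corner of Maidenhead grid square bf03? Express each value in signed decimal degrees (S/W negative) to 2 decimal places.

Field B=1, F=5: +1·20° lon, +5·10° lat → SW at lon -160°, lat -40°.
Square 0, 3: +0·2° lon, +3·1° lat → SW at lon -160°, lat -37°.
latitude -37.00, longitude -160.00.

-37.00, -160.00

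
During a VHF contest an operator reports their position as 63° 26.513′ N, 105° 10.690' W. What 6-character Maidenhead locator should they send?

Shift to the Maidenhead origin (180°W, 90°S): lon 74.8218, lat 153.4419.
Field (20°×10°, letters A–R): 74.8218/20 → 3 → D, 153.4419/10 → 15 → P; chars DP.
Square (2°×1°, digits 0–9): 14.8218/2 → 7, 3.4419/1 → 3; chars 73.
Subsquare (5′×2.5′, letters a–x): 0.8218/0.0833333 → 9 → j, 0.4419/0.0416667 → 10 → k; chars jk.

DP73jk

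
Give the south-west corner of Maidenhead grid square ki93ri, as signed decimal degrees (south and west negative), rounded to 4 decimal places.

-6.6667, 39.4167

Field K=10, I=8: +10·20° lon, +8·10° lat → SW at lon 20°, lat -10°.
Square 9, 3: +9·2° lon, +3·1° lat → SW at lon 38°, lat -7°.
Subsquare r=17, i=8: +17·0.0833333° lon, +8·0.0416667° lat → SW at lon 39.4167°, lat -6.66667°.
latitude -6.6667, longitude 39.4167.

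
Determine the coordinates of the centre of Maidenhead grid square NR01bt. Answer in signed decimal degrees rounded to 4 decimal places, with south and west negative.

Field N=13, R=17: +13·20° lon, +17·10° lat → SW at lon 80°, lat 80°.
Square 0, 1: +0·2° lon, +1·1° lat → SW at lon 80°, lat 81°.
Subsquare b=1, t=19: +1·0.0833333° lon, +19·0.0416667° lat → SW at lon 80.0833°, lat 81.7917°.
Cell spans 0.0833333° lon × 0.0416667° lat. Centre is SW corner plus half of each.
latitude 81.8125, longitude 80.1250.

81.8125, 80.1250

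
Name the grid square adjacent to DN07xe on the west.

DN07we

Longitude subsquare x = 23; −1 → 22 = w.
The latitude characters are unchanged.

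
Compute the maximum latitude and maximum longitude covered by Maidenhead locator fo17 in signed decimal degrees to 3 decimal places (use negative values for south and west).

58.000, -76.000

Field F=5, O=14: +5·20° lon, +14·10° lat → SW at lon -80°, lat 50°.
Square 1, 7: +1·2° lon, +7·1° lat → SW at lon -78°, lat 57°.
Cell spans 2° lon × 1° lat. NE corner is SW corner plus one full cell.
latitude 58.000, longitude -76.000.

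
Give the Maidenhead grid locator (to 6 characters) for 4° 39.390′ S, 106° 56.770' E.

Add 180° to longitude and 90° to latitude: 286.9462, 85.3435.
Field: lon ⌊286.9462/20⌋ = 14 → O; lat ⌊85.3435/10⌋ = 8 → I.
Square: lon ⌊6.9462/2⌋ = 3; lat ⌊5.3435/1⌋ = 5.
Subsquare: lon ⌊0.9462/0.0833333⌋ = 11 → l; lat ⌊0.3435/0.0416667⌋ = 8 → i.

OI35li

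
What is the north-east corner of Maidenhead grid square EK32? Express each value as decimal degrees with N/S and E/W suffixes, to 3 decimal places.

Field E=4, K=10: +4·20° lon, +10·10° lat → SW at lon -100°, lat 10°.
Square 3, 2: +3·2° lon, +2·1° lat → SW at lon -94°, lat 12°.
Cell spans 2° lon × 1° lat. NE corner is SW corner plus one full cell.
latitude 13.000° N, longitude 92.000° W.

13.000° N, 92.000° W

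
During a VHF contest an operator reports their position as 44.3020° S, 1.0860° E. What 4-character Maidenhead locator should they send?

JE05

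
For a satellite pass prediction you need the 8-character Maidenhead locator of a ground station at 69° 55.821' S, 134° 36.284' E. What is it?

Shift to the Maidenhead origin (180°W, 90°S): lon 314.60473, lat 20.06965.
Field: 314.60473/20 → 15 → P, 20.06965/10 → 2 → C; chars PC.
Square: 14.60473/2 → 7, 0.06965/1 → 0; chars 70.
Subsquare: 0.60473/0.0833333 → 7 → h, 0.06965/0.0416667 → 1 → b; chars hb.
Extended square: 0.02140/0.00833333 → 2, 0.02798/0.00416667 → 6; chars 26.

PC70hb26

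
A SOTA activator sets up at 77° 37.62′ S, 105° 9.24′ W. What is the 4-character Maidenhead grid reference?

Offset from 180°W / 90°S: lon 74.85°, lat 12.37°.
Field (20°×10°, letters A–R): lon ⌊74.85/20⌋ = 3 → D; lat ⌊12.37/10⌋ = 1 → B.
Square (2°×1°, digits 0–9): lon ⌊14.85/2⌋ = 7; lat ⌊2.37/1⌋ = 2.

DB72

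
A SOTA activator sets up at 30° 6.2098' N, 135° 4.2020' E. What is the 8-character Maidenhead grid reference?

Offset from 180°W / 90°S: lon 315.07003°, lat 120.10350°.
Field: lon ⌊315.07003/20⌋ = 15 → P; lat ⌊120.10350/10⌋ = 12 → M.
Square: lon ⌊15.07003/2⌋ = 7; lat ⌊0.10350/1⌋ = 0.
Subsquare: lon ⌊1.07003/0.0833333⌋ = 12 → m; lat ⌊0.10350/0.0416667⌋ = 2 → c.
Extended square: lon ⌊0.07003/0.00833333⌋ = 8; lat ⌊0.02016/0.00416667⌋ = 4.

PM70mc84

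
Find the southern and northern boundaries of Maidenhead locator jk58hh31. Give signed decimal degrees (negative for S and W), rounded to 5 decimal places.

Field J=9, K=10: +9·20° lon, +10·10° lat → SW at lon 0°, lat 10°.
Square 5, 8: +5·2° lon, +8·1° lat → SW at lon 10°, lat 18°.
Subsquare h=7, h=7: +7·0.0833333° lon, +7·0.0416667° lat → SW at lon 10.5833°, lat 18.2917°.
Extended square 3, 1: +3·0.00833333° lon, +1·0.00416667° lat → SW at lon 10.6083°, lat 18.2958°.
Cell spans 0.00833333° lon × 0.00416667° lat.
south 18.29583, north 18.30000.

18.29583, 18.30000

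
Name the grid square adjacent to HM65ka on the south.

HM64kx

Latitude subsquare a = 0; −1 → -1, wraps to 23 = x, carry into square.
Latitude square 5; −1 → 4.
The longitude characters are unchanged.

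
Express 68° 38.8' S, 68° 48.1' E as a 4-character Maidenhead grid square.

Offset from 180°W / 90°S: lon 248.80°, lat 21.35°.
Field (20°×10°, letters A–R): lon ⌊248.80/20⌋ = 12 → M; lat ⌊21.35/10⌋ = 2 → C.
Square (2°×1°, digits 0–9): lon ⌊8.80/2⌋ = 4; lat ⌊1.35/1⌋ = 1.

MC41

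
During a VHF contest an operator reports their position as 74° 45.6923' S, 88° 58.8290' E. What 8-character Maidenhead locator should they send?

Offset from 180°W / 90°S: lon 268.98048°, lat 15.23846°.
Field: lon ⌊268.98048/20⌋ = 13 → N; lat ⌊15.23846/10⌋ = 1 → B.
Square: lon ⌊8.98048/2⌋ = 4; lat ⌊5.23846/1⌋ = 5.
Subsquare: lon ⌊0.98048/0.0833333⌋ = 11 → l; lat ⌊0.23846/0.0416667⌋ = 5 → f.
Extended square: lon ⌊0.06382/0.00833333⌋ = 7; lat ⌊0.03013/0.00416667⌋ = 7.

NB45lf77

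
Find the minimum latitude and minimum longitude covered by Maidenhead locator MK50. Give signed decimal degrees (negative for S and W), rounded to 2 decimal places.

10.00, 70.00

Field M=12, K=10: +12·20° lon, +10·10° lat → SW at lon 60°, lat 10°.
Square 5, 0: +5·2° lon, +0·1° lat → SW at lon 70°, lat 10°.
latitude 10.00, longitude 70.00.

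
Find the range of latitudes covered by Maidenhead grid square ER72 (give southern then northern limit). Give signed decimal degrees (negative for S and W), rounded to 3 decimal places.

82.000, 83.000

Field E=4, R=17: +4·20° lon, +17·10° lat → SW at lon -100°, lat 80°.
Square 7, 2: +7·2° lon, +2·1° lat → SW at lon -86°, lat 82°.
Cell spans 2° lon × 1° lat.
south 82.000, north 83.000.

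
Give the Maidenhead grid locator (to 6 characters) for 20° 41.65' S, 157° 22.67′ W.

BG19hh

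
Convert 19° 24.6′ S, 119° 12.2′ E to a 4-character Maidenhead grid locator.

Shift to the Maidenhead origin (180°W, 90°S): lon 299.20, lat 70.59.
Field: lon ⌊299.20/20⌋ = 14 → O; lat ⌊70.59/10⌋ = 7 → H.
Square: lon ⌊19.20/2⌋ = 9; lat ⌊0.59/1⌋ = 0.

OH90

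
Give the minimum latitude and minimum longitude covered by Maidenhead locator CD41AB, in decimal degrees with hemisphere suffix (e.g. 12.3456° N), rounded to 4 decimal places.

Field C=2, D=3: +2·20° lon, +3·10° lat → SW at lon -140°, lat -60°.
Square 4, 1: +4·2° lon, +1·1° lat → SW at lon -132°, lat -59°.
Subsquare a=0, b=1: +0·0.0833333° lon, +1·0.0416667° lat → SW at lon -132°, lat -58.9583°.
latitude 58.9583° S, longitude 132.0000° W.

58.9583° S, 132.0000° W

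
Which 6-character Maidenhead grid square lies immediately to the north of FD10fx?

FD11fa

Latitude subsquare x = 23; +1 → 24, wraps to 0 = a, carry into square.
Latitude square 0; +1 → 1.
The longitude characters are unchanged.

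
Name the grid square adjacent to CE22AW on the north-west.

CE12xx

Longitude subsquare a = 0; −1 → -1, wraps to 23 = x, carry into square.
Longitude square 2; −1 → 1.
Latitude subsquare w = 22; +1 → 23 = x.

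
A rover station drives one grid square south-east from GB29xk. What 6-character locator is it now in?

Longitude subsquare x = 23; +1 → 24, wraps to 0 = a, carry into square.
Longitude square 2; +1 → 3.
Latitude subsquare k = 10; −1 → 9 = j.

GB39aj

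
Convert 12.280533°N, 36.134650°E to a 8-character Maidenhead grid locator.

Shift to the Maidenhead origin (180°W, 90°S): lon 216.13465, lat 102.28053.
Field: lon ⌊216.13465/20⌋ = 10 → K; lat ⌊102.28053/10⌋ = 10 → K.
Square: lon ⌊16.13465/2⌋ = 8; lat ⌊2.28053/1⌋ = 2.
Subsquare: lon ⌊0.13465/0.0833333⌋ = 1 → b; lat ⌊0.28053/0.0416667⌋ = 6 → g.
Extended square: lon ⌊0.05132/0.00833333⌋ = 6; lat ⌊0.03053/0.00416667⌋ = 7.

KK82bg67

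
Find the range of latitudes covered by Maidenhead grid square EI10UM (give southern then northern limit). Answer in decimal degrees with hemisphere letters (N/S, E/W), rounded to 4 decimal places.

9.5000° S, 9.4583° S

Field E=4, I=8: +4·20° lon, +8·10° lat → SW at lon -100°, lat -10°.
Square 1, 0: +1·2° lon, +0·1° lat → SW at lon -98°, lat -10°.
Subsquare u=20, m=12: +20·0.0833333° lon, +12·0.0416667° lat → SW at lon -96.3333°, lat -9.5°.
Cell spans 0.0833333° lon × 0.0416667° lat.
south 9.5000° S, north 9.4583° S.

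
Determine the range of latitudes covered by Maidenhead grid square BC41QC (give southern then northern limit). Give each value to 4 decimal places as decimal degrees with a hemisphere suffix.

68.9167° S, 68.8750° S

Field B=1, C=2: +1·20° lon, +2·10° lat → SW at lon -160°, lat -70°.
Square 4, 1: +4·2° lon, +1·1° lat → SW at lon -152°, lat -69°.
Subsquare q=16, c=2: +16·0.0833333° lon, +2·0.0416667° lat → SW at lon -150.667°, lat -68.9167°.
Cell spans 0.0833333° lon × 0.0416667° lat.
south 68.9167° S, north 68.8750° S.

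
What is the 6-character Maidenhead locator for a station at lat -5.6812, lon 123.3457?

Offset from 180°W / 90°S: lon 303.3457°, lat 84.3188°.
Field (20°×10°, letters A–R): 303.3457/20 → 15 → P, 84.3188/10 → 8 → I; chars PI.
Square (2°×1°, digits 0–9): 3.3457/2 → 1, 4.3188/1 → 4; chars 14.
Subsquare (5′×2.5′, letters a–x): 1.3457/0.0833333 → 16 → q, 0.3188/0.0416667 → 7 → h; chars qh.

PI14qh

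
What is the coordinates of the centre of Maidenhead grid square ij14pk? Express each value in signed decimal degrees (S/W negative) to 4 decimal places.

Field I=8, J=9: +8·20° lon, +9·10° lat → SW at lon -20°, lat 0°.
Square 1, 4: +1·2° lon, +4·1° lat → SW at lon -18°, lat 4°.
Subsquare p=15, k=10: +15·0.0833333° lon, +10·0.0416667° lat → SW at lon -16.75°, lat 4.41667°.
Cell spans 0.0833333° lon × 0.0416667° lat. Centre is SW corner plus half of each.
latitude 4.4375, longitude -16.7083.

4.4375, -16.7083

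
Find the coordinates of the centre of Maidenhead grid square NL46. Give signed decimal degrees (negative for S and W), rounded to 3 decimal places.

26.500, 89.000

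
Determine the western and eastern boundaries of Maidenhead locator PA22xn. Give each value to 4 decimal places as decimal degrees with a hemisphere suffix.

Field P=15, A=0: +15·20° lon, +0·10° lat → SW at lon 120°, lat -90°.
Square 2, 2: +2·2° lon, +2·1° lat → SW at lon 124°, lat -88°.
Subsquare x=23, n=13: +23·0.0833333° lon, +13·0.0416667° lat → SW at lon 125.917°, lat -87.4583°.
Cell spans 0.0833333° lon × 0.0416667° lat.
west 125.9167° E, east 126.0000° E.

125.9167° E, 126.0000° E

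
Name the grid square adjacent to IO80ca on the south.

IN89cx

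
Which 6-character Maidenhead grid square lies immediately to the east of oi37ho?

Longitude subsquare h = 7; +1 → 8 = i.
The latitude characters are unchanged.

OI37io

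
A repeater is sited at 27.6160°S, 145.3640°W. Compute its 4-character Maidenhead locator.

BG72

Offset from 180°W / 90°S: lon 34.64°, lat 62.38°.
Field: lon ⌊34.64/20⌋ = 1 → B; lat ⌊62.38/10⌋ = 6 → G.
Square: lon ⌊14.64/2⌋ = 7; lat ⌊2.38/1⌋ = 2.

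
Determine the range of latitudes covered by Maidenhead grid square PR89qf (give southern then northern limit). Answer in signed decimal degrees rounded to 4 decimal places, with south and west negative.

Field P=15, R=17: +15·20° lon, +17·10° lat → SW at lon 120°, lat 80°.
Square 8, 9: +8·2° lon, +9·1° lat → SW at lon 136°, lat 89°.
Subsquare q=16, f=5: +16·0.0833333° lon, +5·0.0416667° lat → SW at lon 137.333°, lat 89.2083°.
Cell spans 0.0833333° lon × 0.0416667° lat.
south 89.2083, north 89.2500.

89.2083, 89.2500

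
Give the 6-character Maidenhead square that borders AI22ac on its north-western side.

AI12xd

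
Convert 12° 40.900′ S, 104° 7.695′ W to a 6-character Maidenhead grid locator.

Offset from 180°W / 90°S: lon 75.8718°, lat 77.3183°.
Field: 75.8718/20 → 3 → D, 77.3183/10 → 7 → H; chars DH.
Square: 15.8718/2 → 7, 7.3183/1 → 7; chars 77.
Subsquare: 1.8718/0.0833333 → 22 → w, 0.3183/0.0416667 → 7 → h; chars wh.

DH77wh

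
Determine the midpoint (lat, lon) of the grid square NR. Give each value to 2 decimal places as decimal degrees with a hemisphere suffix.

85.00° N, 90.00° E

Field N=13, R=17: +13·20° lon, +17·10° lat → SW at lon 80°, lat 80°.
Cell spans 20° lon × 10° lat. Centre is SW corner plus half of each.
latitude 85.00° N, longitude 90.00° E.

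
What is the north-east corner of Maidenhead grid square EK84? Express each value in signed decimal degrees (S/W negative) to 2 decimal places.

15.00, -82.00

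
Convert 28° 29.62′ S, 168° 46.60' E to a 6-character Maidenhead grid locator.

Shift to the Maidenhead origin (180°W, 90°S): lon 348.7767, lat 61.5063.
Field: 348.7767/20 → 17 → R, 61.5063/10 → 6 → G; chars RG.
Square: 8.7767/2 → 4, 1.5063/1 → 1; chars 41.
Subsquare: 0.7767/0.0833333 → 9 → j, 0.5063/0.0416667 → 12 → m; chars jm.

RG41jm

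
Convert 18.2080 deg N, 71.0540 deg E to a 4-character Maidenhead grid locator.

MK58

Add 180° to longitude and 90° to latitude: 251.05, 108.21.
Field: 251.05/20 → 12 → M, 108.21/10 → 10 → K; chars MK.
Square: 11.05/2 → 5, 8.21/1 → 8; chars 58.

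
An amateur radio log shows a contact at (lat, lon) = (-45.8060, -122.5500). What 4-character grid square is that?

Shift to the Maidenhead origin (180°W, 90°S): lon 57.45, lat 44.19.
Field: 57.45/20 → 2 → C, 44.19/10 → 4 → E; chars CE.
Square: 17.45/2 → 8, 4.19/1 → 4; chars 84.

CE84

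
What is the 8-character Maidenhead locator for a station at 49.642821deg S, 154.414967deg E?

Add 180° to longitude and 90° to latitude: 334.41497, 40.35718.
Field (20°×10°, letters A–R): lon ⌊334.41497/20⌋ = 16 → Q; lat ⌊40.35718/10⌋ = 4 → E.
Square (2°×1°, digits 0–9): lon ⌊14.41497/2⌋ = 7; lat ⌊0.35718/1⌋ = 0.
Subsquare (5′×2.5′, letters a–x): lon ⌊0.41497/0.0833333⌋ = 4 → e; lat ⌊0.35718/0.0416667⌋ = 8 → i.
Extended square (30″×15″, digits 0–9): lon ⌊0.08163/0.00833333⌋ = 9; lat ⌊0.02385/0.00416667⌋ = 5.

QE70ei95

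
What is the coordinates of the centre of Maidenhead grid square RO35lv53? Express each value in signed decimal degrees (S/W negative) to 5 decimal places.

Field R=17, O=14: +17·20° lon, +14·10° lat → SW at lon 160°, lat 50°.
Square 3, 5: +3·2° lon, +5·1° lat → SW at lon 166°, lat 55°.
Subsquare l=11, v=21: +11·0.0833333° lon, +21·0.0416667° lat → SW at lon 166.917°, lat 55.875°.
Extended square 5, 3: +5·0.00833333° lon, +3·0.00416667° lat → SW at lon 166.958°, lat 55.8875°.
Cell spans 0.00833333° lon × 0.00416667° lat. Centre is SW corner plus half of each.
latitude 55.88958, longitude 166.96250.

55.88958, 166.96250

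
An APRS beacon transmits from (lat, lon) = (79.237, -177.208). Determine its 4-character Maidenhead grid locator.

AQ19

Shift to the Maidenhead origin (180°W, 90°S): lon 2.79, lat 169.24.
Field: lon ⌊2.79/20⌋ = 0 → A; lat ⌊169.24/10⌋ = 16 → Q.
Square: lon ⌊2.79/2⌋ = 1; lat ⌊9.24/1⌋ = 9.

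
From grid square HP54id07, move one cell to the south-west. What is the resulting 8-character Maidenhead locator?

HP54hd96

Longitude extended square 0; −1 → -1, wraps to 9, carry into subsquare.
Longitude subsquare i = 8; −1 → 7 = h.
Latitude extended square 7; −1 → 6.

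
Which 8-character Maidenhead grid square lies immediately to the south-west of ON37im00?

ON37hl99

Longitude extended square 0; −1 → -1, wraps to 9, carry into subsquare.
Longitude subsquare i = 8; −1 → 7 = h.
Latitude extended square 0; −1 → -1, wraps to 9, carry into subsquare.
Latitude subsquare m = 12; −1 → 11 = l.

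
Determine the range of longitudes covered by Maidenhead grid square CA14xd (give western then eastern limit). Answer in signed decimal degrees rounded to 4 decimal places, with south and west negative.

-136.0833, -136.0000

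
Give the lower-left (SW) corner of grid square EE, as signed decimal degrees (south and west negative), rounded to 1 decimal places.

Field E=4, E=4: +4·20° lon, +4·10° lat → SW at lon -100°, lat -50°.
latitude -50.0, longitude -100.0.

-50.0, -100.0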